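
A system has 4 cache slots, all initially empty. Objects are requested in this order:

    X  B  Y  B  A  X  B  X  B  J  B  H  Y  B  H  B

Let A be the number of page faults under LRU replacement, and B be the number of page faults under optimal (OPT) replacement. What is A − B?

Under LRU: F F F . F . . . . F . F F . . . → 7 faults.
Under OPT: F F F . F . . . . F . F . . . . → 6 faults.
A − B = 7 − 6 = 1.

1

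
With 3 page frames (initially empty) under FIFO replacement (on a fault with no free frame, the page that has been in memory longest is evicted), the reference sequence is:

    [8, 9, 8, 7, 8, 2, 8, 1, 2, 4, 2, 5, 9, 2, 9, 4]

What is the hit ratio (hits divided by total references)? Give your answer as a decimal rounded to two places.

0.31

8 -> fault, frames (8)
9 -> fault, frames (8 9)
8 -> hit
7 -> fault, frames (8 9 7)
8 -> hit
2 -> fault, evict 8, frames (9 7 2)
8 -> fault, evict 9, frames (7 2 8)
1 -> fault, evict 7, frames (2 8 1)
2 -> hit
4 -> fault, evict 2, frames (8 1 4)
2 -> fault, evict 8, frames (1 4 2)
5 -> fault, evict 1, frames (4 2 5)
9 -> fault, evict 4, frames (2 5 9)
2 -> hit
9 -> hit
4 -> fault, evict 2, frames (5 9 4)
Hits: 5 of 16 references → 5/16 = 0.3125.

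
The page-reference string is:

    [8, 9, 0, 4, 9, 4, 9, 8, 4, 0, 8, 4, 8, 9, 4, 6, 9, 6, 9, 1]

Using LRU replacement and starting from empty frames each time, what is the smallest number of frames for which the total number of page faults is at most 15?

2

f=1: 20 faults
f=2: 15 faults
f=3: 9 faults
f=4: 6 faults
f=5: 6 faults
f=6: 6 faults
Smallest f with faults ≤ 15 is 2.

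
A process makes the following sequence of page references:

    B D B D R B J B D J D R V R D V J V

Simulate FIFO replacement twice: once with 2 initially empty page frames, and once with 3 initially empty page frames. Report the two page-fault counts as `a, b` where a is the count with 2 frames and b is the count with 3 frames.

2 frames: F F . . F F F . F . . F F . F . F F → 11 faults.
3 frames: F F . . F . F F F . . F F . . . F . → 9 faults.
9 < 11: adding a frame reduced faults, as is typical.

11, 9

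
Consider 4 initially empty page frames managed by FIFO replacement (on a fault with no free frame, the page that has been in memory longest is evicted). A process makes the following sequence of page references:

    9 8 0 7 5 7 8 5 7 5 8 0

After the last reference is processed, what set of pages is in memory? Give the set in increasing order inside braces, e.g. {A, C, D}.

{0, 5, 7, 8}

9 → fault, frames [9]
8 → fault, frames [9, 8]
0 → fault, frames [9, 8, 0]
7 → fault, frames [9, 8, 0, 7]
5 → fault, evict 9, frames [8, 0, 7, 5]
7 → hit
8 → hit
5 → hit
7 → hit
5 → hit
8 → hit
0 → hit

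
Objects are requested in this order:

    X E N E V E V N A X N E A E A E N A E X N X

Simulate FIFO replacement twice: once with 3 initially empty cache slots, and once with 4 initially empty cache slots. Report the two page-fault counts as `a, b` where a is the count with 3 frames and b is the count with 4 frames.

11, 8

3 frames: F F F . F . . . F F F F F . . . . . . F F . → 11 faults.
4 frames: F F F . F . . . F F . F . . . . F . . . . . → 8 faults.
8 < 11: adding a frame reduced faults, as is typical.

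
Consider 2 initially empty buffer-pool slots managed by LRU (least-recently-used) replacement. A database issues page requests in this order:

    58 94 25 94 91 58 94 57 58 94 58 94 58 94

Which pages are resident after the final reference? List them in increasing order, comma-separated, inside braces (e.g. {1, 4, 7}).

{58, 94}

58 → miss, frames (58)
94 → miss, frames (58 94)
25 → miss, evict 58, frames (94 25)
94 → hit
91 → miss, evict 25, frames (94 91)
58 → miss, evict 94, frames (91 58)
94 → miss, evict 91, frames (58 94)
57 → miss, evict 58, frames (94 57)
58 → miss, evict 94, frames (57 58)
94 → miss, evict 57, frames (58 94)
58 → hit
94 → hit
58 → hit
94 → hit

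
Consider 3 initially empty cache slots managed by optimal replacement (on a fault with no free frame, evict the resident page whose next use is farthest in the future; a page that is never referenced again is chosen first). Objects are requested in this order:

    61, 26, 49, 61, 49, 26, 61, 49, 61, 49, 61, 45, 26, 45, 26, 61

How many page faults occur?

4

61: fault, frames (61)
26: fault, frames (61 26)
49: fault, frames (61 26 49)
61: hit
49: hit
26: hit
61: hit
49: hit
61: hit
49: hit
61: hit
45: fault, evict 49, frames (61 26 45)
26: hit
45: hit
26: hit
61: hit
Page faults: 4.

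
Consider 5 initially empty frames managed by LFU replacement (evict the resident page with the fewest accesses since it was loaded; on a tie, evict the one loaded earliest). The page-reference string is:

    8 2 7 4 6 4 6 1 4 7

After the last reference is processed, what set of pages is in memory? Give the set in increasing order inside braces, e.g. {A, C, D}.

8: fault, frames [8]
2: fault, frames [8, 2]
7: fault, frames [8, 2, 7]
4: fault, frames [8, 2, 7, 4]
6: fault, frames [8, 2, 7, 4, 6]
4: hit
6: hit
1: fault, evict 8, frames [2, 7, 4, 6, 1]
4: hit
7: hit

{1, 2, 4, 6, 7}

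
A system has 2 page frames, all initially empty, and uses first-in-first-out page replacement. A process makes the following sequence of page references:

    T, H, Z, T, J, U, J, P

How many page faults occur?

7

T → miss, frames {T}
H → miss, frames {T,H}
Z → miss, evict T, frames {H,Z}
T → miss, evict H, frames {Z,T}
J → miss, evict Z, frames {T,J}
U → miss, evict T, frames {J,U}
J → hit
P → miss, evict J, frames {U,P}
Page faults: 7.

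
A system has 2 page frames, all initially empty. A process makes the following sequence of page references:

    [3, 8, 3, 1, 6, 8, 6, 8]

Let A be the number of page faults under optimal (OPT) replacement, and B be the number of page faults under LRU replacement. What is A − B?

-1

Under OPT: F F . F F . . . → 4 faults.
Under LRU: F F . F F F . . → 5 faults.
A − B = 4 − 5 = -1.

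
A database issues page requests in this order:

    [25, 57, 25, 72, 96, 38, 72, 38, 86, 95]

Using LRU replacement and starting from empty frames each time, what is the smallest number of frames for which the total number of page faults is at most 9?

2

f=1: 10 faults
f=2: 8 faults
f=3: 7 faults
f=4: 7 faults
f=5: 7 faults
f=6: 7 faults
f=7: 7 faults
Smallest f with faults ≤ 9 is 2.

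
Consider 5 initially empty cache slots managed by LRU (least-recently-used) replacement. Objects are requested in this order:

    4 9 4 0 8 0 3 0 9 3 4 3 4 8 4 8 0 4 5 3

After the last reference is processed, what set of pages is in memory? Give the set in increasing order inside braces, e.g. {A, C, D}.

{0, 3, 4, 5, 8}

4: miss, frames {4}
9: miss, frames {4,9}
4: hit
0: miss, frames {9,4,0}
8: miss, frames {9,4,0,8}
0: hit
3: miss, frames {9,4,8,0,3}
0: hit
9: hit
3: hit
4: hit
3: hit
4: hit
8: hit
4: hit
8: hit
0: hit
4: hit
5: miss, evict 9, frames {3,8,0,4,5}
3: hit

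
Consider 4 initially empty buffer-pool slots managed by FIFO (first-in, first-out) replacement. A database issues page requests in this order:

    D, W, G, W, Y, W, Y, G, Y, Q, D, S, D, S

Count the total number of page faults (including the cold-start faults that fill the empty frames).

D: fault, frames (D)
W: fault, frames (D W)
G: fault, frames (D W G)
W: hit
Y: fault, frames (D W G Y)
W: hit
Y: hit
G: hit
Y: hit
Q: fault, evict D, frames (W G Y Q)
D: fault, evict W, frames (G Y Q D)
S: fault, evict G, frames (Y Q D S)
D: hit
S: hit
Page faults: 7.

7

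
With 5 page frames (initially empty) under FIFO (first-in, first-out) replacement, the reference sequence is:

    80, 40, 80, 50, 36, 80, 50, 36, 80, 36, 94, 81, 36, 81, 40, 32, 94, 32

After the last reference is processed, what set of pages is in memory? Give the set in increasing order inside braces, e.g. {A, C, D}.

80: miss, frames {80}
40: miss, frames {80,40}
80: hit
50: miss, frames {80,40,50}
36: miss, frames {80,40,50,36}
80: hit
50: hit
36: hit
80: hit
36: hit
94: miss, frames {80,40,50,36,94}
81: miss, evict 80, frames {40,50,36,94,81}
36: hit
81: hit
40: hit
32: miss, evict 40, frames {50,36,94,81,32}
94: hit
32: hit

{32, 36, 50, 81, 94}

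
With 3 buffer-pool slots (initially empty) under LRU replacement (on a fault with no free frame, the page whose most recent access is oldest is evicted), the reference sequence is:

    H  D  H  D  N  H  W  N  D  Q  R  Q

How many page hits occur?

H -> fault, frames [H]
D -> fault, frames [H, D]
H -> hit
D -> hit
N -> fault, frames [H, D, N]
H -> hit
W -> fault, evict D, frames [N, H, W]
N -> hit
D -> fault, evict H, frames [W, N, D]
Q -> fault, evict W, frames [N, D, Q]
R -> fault, evict N, frames [D, Q, R]
Q -> hit
Hits: 5.

5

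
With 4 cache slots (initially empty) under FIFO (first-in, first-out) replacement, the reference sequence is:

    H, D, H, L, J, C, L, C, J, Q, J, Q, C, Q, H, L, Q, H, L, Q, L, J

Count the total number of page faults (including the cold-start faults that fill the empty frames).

H -> fault, frames (H)
D -> fault, frames (H D)
H -> hit
L -> fault, frames (H D L)
J -> fault, frames (H D L J)
C -> fault, evict H, frames (D L J C)
L -> hit
C -> hit
J -> hit
Q -> fault, evict D, frames (L J C Q)
J -> hit
Q -> hit
C -> hit
Q -> hit
H -> fault, evict L, frames (J C Q H)
L -> fault, evict J, frames (C Q H L)
Q -> hit
H -> hit
L -> hit
Q -> hit
L -> hit
J -> fault, evict C, frames (Q H L J)
Page faults: 9.

9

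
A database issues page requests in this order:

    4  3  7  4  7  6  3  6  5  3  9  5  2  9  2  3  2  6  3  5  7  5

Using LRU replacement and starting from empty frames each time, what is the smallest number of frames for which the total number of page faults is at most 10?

4

f=1: 22 faults
f=2: 17 faults
f=3: 12 faults
f=4: 10 faults
f=5: 8 faults
f=6: 7 faults
f=7: 7 faults
Smallest f with faults ≤ 10 is 4.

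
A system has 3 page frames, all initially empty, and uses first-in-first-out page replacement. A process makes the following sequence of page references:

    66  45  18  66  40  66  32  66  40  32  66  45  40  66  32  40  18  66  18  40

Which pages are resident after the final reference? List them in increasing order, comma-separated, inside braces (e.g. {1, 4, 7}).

{18, 32, 40}

66 → fault, frames (66)
45 → fault, frames (66 45)
18 → fault, frames (66 45 18)
66 → hit
40 → fault, evict 66, frames (45 18 40)
66 → fault, evict 45, frames (18 40 66)
32 → fault, evict 18, frames (40 66 32)
66 → hit
40 → hit
32 → hit
66 → hit
45 → fault, evict 40, frames (66 32 45)
40 → fault, evict 66, frames (32 45 40)
66 → fault, evict 32, frames (45 40 66)
32 → fault, evict 45, frames (40 66 32)
40 → hit
18 → fault, evict 40, frames (66 32 18)
66 → hit
18 → hit
40 → fault, evict 66, frames (32 18 40)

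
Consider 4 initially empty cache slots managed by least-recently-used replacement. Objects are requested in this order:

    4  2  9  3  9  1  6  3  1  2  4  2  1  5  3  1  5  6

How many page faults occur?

4 -> miss, frames (4)
2 -> miss, frames (4 2)
9 -> miss, frames (4 2 9)
3 -> miss, frames (4 2 9 3)
9 -> hit
1 -> miss, evict 4, frames (2 3 9 1)
6 -> miss, evict 2, frames (3 9 1 6)
3 -> hit
1 -> hit
2 -> miss, evict 9, frames (6 3 1 2)
4 -> miss, evict 6, frames (3 1 2 4)
2 -> hit
1 -> hit
5 -> miss, evict 3, frames (4 2 1 5)
3 -> miss, evict 4, frames (2 1 5 3)
1 -> hit
5 -> hit
6 -> miss, evict 2, frames (3 1 5 6)
Page faults: 11.

11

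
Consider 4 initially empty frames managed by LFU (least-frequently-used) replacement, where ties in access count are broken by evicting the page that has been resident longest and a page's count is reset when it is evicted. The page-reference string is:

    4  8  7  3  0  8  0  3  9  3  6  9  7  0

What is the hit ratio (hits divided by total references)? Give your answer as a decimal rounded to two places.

0.36

4 -> miss, frames {4}
8 -> miss, frames {4,8}
7 -> miss, frames {4,8,7}
3 -> miss, frames {4,8,7,3}
0 -> miss, evict 4, frames {8,7,3,0}
8 -> hit
0 -> hit
3 -> hit
9 -> miss, evict 7, frames {8,3,0,9}
3 -> hit
6 -> miss, evict 9, frames {8,3,0,6}
9 -> miss, evict 6, frames {8,3,0,9}
7 -> miss, evict 9, frames {8,3,0,7}
0 -> hit
Hits: 5 of 14 references → 5/14 = 0.3571.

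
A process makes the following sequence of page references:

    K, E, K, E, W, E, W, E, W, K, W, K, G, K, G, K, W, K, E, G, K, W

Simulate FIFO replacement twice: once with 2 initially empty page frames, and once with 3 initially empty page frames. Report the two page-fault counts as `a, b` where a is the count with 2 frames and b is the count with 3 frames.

2 frames: F F . . F . . . . F . . F . . . F F F F F F → 11 faults.
3 frames: F F . . F . . . . . . . F F . . . . F . . F → 7 faults.
7 < 11: adding a frame reduced faults, as is typical.

11, 7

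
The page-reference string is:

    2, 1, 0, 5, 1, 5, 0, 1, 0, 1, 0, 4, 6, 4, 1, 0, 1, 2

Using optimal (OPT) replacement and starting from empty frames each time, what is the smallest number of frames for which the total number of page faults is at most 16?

f=1: 18 faults
f=2: 10 faults
f=3: 8 faults
f=4: 7 faults
f=5: 6 faults
f=6: 6 faults
Smallest f with faults ≤ 16 is 2.

2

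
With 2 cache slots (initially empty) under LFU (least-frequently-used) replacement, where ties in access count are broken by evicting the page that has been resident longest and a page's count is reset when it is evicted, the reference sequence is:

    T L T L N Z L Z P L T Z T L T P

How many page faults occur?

T -> fault, frames (T)
L -> fault, frames (T L)
T -> hit
L -> hit
N -> fault, evict T, frames (L N)
Z -> fault, evict N, frames (L Z)
L -> hit
Z -> hit
P -> fault, evict Z, frames (L P)
L -> hit
T -> fault, evict P, frames (L T)
Z -> fault, evict T, frames (L Z)
T -> fault, evict Z, frames (L T)
L -> hit
T -> hit
P -> fault, evict T, frames (L P)
Page faults: 9.

9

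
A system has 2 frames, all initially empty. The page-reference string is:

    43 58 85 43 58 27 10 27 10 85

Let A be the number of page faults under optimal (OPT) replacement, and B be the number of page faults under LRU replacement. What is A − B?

-1

Under OPT: F F F . F F F . . F → 7 faults.
Under LRU: F F F F F F F . . F → 8 faults.
A − B = 7 − 8 = -1.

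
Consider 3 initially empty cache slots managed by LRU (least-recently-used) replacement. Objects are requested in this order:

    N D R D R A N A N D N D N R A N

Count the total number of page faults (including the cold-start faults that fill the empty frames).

N -> fault, frames {N}
D -> fault, frames {N,D}
R -> fault, frames {N,D,R}
D -> hit
R -> hit
A -> fault, evict N, frames {D,R,A}
N -> fault, evict D, frames {R,A,N}
A -> hit
N -> hit
D -> fault, evict R, frames {A,N,D}
N -> hit
D -> hit
N -> hit
R -> fault, evict A, frames {D,N,R}
A -> fault, evict D, frames {N,R,A}
N -> hit
Page faults: 8.

8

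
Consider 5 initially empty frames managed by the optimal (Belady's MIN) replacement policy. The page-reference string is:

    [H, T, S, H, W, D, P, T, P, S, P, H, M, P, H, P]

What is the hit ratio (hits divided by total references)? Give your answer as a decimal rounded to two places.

0.56

H -> fault, frames (H)
T -> fault, frames (H T)
S -> fault, frames (H T S)
H -> hit
W -> fault, frames (H T S W)
D -> fault, frames (H T S W D)
P -> fault, evict D, frames (H T S W P)
T -> hit
P -> hit
S -> hit
P -> hit
H -> hit
M -> fault, evict W, frames (H T S P M)
P -> hit
H -> hit
P -> hit
Hits: 9 of 16 references → 9/16 = 0.5625.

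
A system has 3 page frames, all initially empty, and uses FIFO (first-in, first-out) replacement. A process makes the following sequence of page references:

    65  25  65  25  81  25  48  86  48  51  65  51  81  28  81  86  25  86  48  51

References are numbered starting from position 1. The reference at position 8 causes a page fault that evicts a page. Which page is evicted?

25

pos 1: 65 -> fault, frames (65)
pos 2: 25 -> fault, frames (65 25)
pos 3: 65 -> hit
pos 4: 25 -> hit
pos 5: 81 -> fault, frames (65 25 81)
pos 6: 25 -> hit
pos 7: 48 -> fault, evict 65, frames (25 81 48)
pos 8: 86 -> fault, evict 25, frames (81 48 86)
At position 8, page 25 is evicted.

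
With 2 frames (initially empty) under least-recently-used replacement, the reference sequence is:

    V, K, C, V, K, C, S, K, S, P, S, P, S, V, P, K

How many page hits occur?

V: miss, frames (V)
K: miss, frames (V K)
C: miss, evict V, frames (K C)
V: miss, evict K, frames (C V)
K: miss, evict C, frames (V K)
C: miss, evict V, frames (K C)
S: miss, evict K, frames (C S)
K: miss, evict C, frames (S K)
S: hit
P: miss, evict K, frames (S P)
S: hit
P: hit
S: hit
V: miss, evict P, frames (S V)
P: miss, evict S, frames (V P)
K: miss, evict V, frames (P K)
Hits: 4.

4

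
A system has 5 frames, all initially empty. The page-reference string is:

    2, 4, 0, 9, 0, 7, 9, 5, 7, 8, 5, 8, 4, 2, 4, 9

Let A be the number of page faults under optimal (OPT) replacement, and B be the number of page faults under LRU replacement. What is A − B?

-3

Under OPT: F F F F . F . F . F . . . . . . → 7 faults.
Under LRU: F F F F . F . F . F . . F F . F → 10 faults.
A − B = 7 − 10 = -3.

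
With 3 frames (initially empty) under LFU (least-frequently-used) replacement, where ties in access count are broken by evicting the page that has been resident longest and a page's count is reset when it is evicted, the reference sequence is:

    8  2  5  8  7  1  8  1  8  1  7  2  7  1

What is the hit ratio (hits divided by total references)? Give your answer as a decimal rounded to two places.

0.50

8 -> fault, frames [8]
2 -> fault, frames [8, 2]
5 -> fault, frames [8, 2, 5]
8 -> hit
7 -> fault, evict 2, frames [8, 5, 7]
1 -> fault, evict 5, frames [8, 7, 1]
8 -> hit
1 -> hit
8 -> hit
1 -> hit
7 -> hit
2 -> fault, evict 7, frames [8, 1, 2]
7 -> fault, evict 2, frames [8, 1, 7]
1 -> hit
Hits: 7 of 14 references → 7/14 = 0.5000.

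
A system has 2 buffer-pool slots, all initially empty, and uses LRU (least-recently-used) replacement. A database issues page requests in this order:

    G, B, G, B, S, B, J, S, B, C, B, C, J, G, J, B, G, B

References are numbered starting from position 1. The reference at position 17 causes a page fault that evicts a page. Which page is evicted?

pos 1: G: fault, frames {G}
pos 2: B: fault, frames {G,B}
pos 3: G: hit
pos 4: B: hit
pos 5: S: fault, evict G, frames {B,S}
pos 6: B: hit
pos 7: J: fault, evict S, frames {B,J}
pos 8: S: fault, evict B, frames {J,S}
pos 9: B: fault, evict J, frames {S,B}
pos 10: C: fault, evict S, frames {B,C}
pos 11: B: hit
pos 12: C: hit
pos 13: J: fault, evict B, frames {C,J}
pos 14: G: fault, evict C, frames {J,G}
pos 15: J: hit
pos 16: B: fault, evict G, frames {J,B}
pos 17: G: fault, evict J, frames {B,G}
At position 17, page J is evicted.

J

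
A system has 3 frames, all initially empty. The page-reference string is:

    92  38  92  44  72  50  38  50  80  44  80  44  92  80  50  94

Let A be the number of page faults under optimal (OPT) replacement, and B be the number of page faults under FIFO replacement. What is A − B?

-3

Under OPT: F F . F F F . . F . . . F . . F → 8 faults.
Under FIFO: F F . F F F F . F F . . F . F F → 11 faults.
A − B = 8 − 11 = -3.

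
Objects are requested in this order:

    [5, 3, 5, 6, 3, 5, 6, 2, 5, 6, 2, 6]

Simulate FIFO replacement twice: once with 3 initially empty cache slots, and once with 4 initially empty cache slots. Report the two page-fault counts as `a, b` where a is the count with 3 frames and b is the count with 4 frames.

3 frames: F F . F . . . F F . . . → 5 faults.
4 frames: F F . F . . . F . . . . → 4 faults.
4 < 5: adding a frame reduced faults, as is typical.

5, 4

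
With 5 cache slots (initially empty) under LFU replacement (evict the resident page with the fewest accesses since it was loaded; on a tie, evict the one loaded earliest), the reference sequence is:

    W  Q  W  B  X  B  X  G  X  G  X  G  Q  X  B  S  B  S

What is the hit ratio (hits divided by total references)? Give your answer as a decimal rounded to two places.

0.67

W -> miss, frames {W}
Q -> miss, frames {W,Q}
W -> hit
B -> miss, frames {W,Q,B}
X -> miss, frames {W,Q,B,X}
B -> hit
X -> hit
G -> miss, frames {W,Q,B,X,G}
X -> hit
G -> hit
X -> hit
G -> hit
Q -> hit
X -> hit
B -> hit
S -> miss, evict W, frames {Q,B,X,G,S}
B -> hit
S -> hit
Hits: 12 of 18 references → 12/18 = 0.6667.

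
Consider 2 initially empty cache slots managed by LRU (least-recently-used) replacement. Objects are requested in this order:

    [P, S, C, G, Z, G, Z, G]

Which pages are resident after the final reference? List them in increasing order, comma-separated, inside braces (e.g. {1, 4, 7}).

P -> fault, frames {P}
S -> fault, frames {P,S}
C -> fault, evict P, frames {S,C}
G -> fault, evict S, frames {C,G}
Z -> fault, evict C, frames {G,Z}
G -> hit
Z -> hit
G -> hit

{G, Z}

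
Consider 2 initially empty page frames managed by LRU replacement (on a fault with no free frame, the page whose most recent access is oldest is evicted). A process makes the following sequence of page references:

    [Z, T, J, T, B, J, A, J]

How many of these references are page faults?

6

Z → fault, frames [Z]
T → fault, frames [Z, T]
J → fault, evict Z, frames [T, J]
T → hit
B → fault, evict J, frames [T, B]
J → fault, evict T, frames [B, J]
A → fault, evict B, frames [J, A]
J → hit
Page faults: 6.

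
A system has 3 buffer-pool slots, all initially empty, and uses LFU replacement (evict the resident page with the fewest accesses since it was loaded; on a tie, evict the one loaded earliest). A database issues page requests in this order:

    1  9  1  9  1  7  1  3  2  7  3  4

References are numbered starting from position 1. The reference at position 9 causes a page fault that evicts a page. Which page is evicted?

3

pos 1: 1: miss, frames {1}
pos 2: 9: miss, frames {1,9}
pos 3: 1: hit
pos 4: 9: hit
pos 5: 1: hit
pos 6: 7: miss, frames {1,9,7}
pos 7: 1: hit
pos 8: 3: miss, evict 7, frames {1,9,3}
pos 9: 2: miss, evict 3, frames {1,9,2}
At position 9, page 3 is evicted.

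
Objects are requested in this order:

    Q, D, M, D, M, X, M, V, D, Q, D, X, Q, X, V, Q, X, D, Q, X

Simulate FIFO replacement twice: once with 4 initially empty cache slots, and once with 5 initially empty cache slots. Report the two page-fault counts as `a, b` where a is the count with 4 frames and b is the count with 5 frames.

7, 5

4 frames: F F F . . F . F . F F . . . . . . . . . → 7 faults.
5 frames: F F F . . F . F . . . . . . . . . . . . → 5 faults.
5 < 7: adding a frame reduced faults, as is typical.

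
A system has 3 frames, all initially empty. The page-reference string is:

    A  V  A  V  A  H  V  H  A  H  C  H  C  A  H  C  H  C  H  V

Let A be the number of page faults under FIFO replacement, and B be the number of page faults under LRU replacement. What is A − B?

Under FIFO: F F . . . F . . . . F . . F . . . . . F → 6 faults.
Under LRU: F F . . . F . . . . F . . . . . . . . F → 5 faults.
A − B = 6 − 5 = 1.

1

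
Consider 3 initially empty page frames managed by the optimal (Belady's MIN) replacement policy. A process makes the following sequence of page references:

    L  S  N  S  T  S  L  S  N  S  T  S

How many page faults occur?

5

L -> fault, frames (L)
S -> fault, frames (L S)
N -> fault, frames (L S N)
S -> hit
T -> fault, evict N, frames (L S T)
S -> hit
L -> hit
S -> hit
N -> fault, evict L, frames (S T N)
S -> hit
T -> hit
S -> hit
Page faults: 5.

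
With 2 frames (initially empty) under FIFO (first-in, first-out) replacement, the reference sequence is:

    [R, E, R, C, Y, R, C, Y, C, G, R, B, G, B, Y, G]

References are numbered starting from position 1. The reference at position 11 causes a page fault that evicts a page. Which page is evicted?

Y

pos 1: R -> miss, frames {R}
pos 2: E -> miss, frames {R,E}
pos 3: R -> hit
pos 4: C -> miss, evict R, frames {E,C}
pos 5: Y -> miss, evict E, frames {C,Y}
pos 6: R -> miss, evict C, frames {Y,R}
pos 7: C -> miss, evict Y, frames {R,C}
pos 8: Y -> miss, evict R, frames {C,Y}
pos 9: C -> hit
pos 10: G -> miss, evict C, frames {Y,G}
pos 11: R -> miss, evict Y, frames {G,R}
At position 11, page Y is evicted.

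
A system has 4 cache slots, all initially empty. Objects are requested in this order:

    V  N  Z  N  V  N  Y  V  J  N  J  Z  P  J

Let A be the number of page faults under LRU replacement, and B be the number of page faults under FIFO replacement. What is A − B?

Under LRU: F F F . . . F . F . . F F . → 7 faults.
Under FIFO: F F F . . . F . F . . . F . → 6 faults.
A − B = 7 − 6 = 1.

1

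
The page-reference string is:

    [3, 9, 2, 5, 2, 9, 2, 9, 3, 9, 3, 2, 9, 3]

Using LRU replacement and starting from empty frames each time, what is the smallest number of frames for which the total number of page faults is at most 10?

2

f=1: 14 faults
f=2: 9 faults
f=3: 5 faults
f=4: 4 faults
Smallest f with faults ≤ 10 is 2.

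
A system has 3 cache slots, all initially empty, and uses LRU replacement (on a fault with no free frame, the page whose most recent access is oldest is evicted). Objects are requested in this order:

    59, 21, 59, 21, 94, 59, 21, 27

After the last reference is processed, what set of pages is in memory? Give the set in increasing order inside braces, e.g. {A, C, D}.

{21, 27, 59}

59 -> fault, frames (59)
21 -> fault, frames (59 21)
59 -> hit
21 -> hit
94 -> fault, frames (59 21 94)
59 -> hit
21 -> hit
27 -> fault, evict 94, frames (59 21 27)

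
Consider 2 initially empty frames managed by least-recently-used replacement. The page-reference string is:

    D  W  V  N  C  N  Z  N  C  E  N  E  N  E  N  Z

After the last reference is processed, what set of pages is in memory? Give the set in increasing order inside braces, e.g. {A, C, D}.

D → miss, frames {D}
W → miss, frames {D,W}
V → miss, evict D, frames {W,V}
N → miss, evict W, frames {V,N}
C → miss, evict V, frames {N,C}
N → hit
Z → miss, evict C, frames {N,Z}
N → hit
C → miss, evict Z, frames {N,C}
E → miss, evict N, frames {C,E}
N → miss, evict C, frames {E,N}
E → hit
N → hit
E → hit
N → hit
Z → miss, evict E, frames {N,Z}

{N, Z}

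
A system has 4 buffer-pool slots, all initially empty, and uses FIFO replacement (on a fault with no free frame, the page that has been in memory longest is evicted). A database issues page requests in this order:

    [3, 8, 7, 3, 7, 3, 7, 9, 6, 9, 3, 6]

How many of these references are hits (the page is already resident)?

3 -> fault, frames {3}
8 -> fault, frames {3,8}
7 -> fault, frames {3,8,7}
3 -> hit
7 -> hit
3 -> hit
7 -> hit
9 -> fault, frames {3,8,7,9}
6 -> fault, evict 3, frames {8,7,9,6}
9 -> hit
3 -> fault, evict 8, frames {7,9,6,3}
6 -> hit
Hits: 6.

6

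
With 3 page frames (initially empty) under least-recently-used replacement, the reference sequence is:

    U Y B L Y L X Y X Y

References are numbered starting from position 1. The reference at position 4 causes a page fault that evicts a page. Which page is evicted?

U

pos 1: U → fault, frames [U]
pos 2: Y → fault, frames [U, Y]
pos 3: B → fault, frames [U, Y, B]
pos 4: L → fault, evict U, frames [Y, B, L]
At position 4, page U is evicted.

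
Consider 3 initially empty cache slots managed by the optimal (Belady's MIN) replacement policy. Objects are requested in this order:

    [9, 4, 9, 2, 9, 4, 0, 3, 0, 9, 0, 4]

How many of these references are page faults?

6

9 → fault, frames [9]
4 → fault, frames [9, 4]
9 → hit
2 → fault, frames [9, 4, 2]
9 → hit
4 → hit
0 → fault, evict 2, frames [9, 4, 0]
3 → fault, evict 4, frames [9, 0, 3]
0 → hit
9 → hit
0 → hit
4 → fault, evict 3, frames [9, 0, 4]
Page faults: 6.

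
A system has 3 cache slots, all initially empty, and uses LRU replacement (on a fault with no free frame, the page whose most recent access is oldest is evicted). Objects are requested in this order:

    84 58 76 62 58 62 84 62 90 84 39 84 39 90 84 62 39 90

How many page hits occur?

8

84 → fault, frames {84}
58 → fault, frames {84,58}
76 → fault, frames {84,58,76}
62 → fault, evict 84, frames {58,76,62}
58 → hit
62 → hit
84 → fault, evict 76, frames {58,62,84}
62 → hit
90 → fault, evict 58, frames {84,62,90}
84 → hit
39 → fault, evict 62, frames {90,84,39}
84 → hit
39 → hit
90 → hit
84 → hit
62 → fault, evict 39, frames {90,84,62}
39 → fault, evict 90, frames {84,62,39}
90 → fault, evict 84, frames {62,39,90}
Hits: 8.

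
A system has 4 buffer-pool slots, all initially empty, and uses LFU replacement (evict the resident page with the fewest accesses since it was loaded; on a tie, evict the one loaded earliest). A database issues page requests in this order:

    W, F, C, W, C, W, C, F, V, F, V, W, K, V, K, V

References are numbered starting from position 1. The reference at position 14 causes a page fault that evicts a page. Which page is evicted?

K

pos 1: W → fault, frames {W}
pos 2: F → fault, frames {W,F}
pos 3: C → fault, frames {W,F,C}
pos 4: W → hit
pos 5: C → hit
pos 6: W → hit
pos 7: C → hit
pos 8: F → hit
pos 9: V → fault, frames {W,F,C,V}
pos 10: F → hit
pos 11: V → hit
pos 12: W → hit
pos 13: K → fault, evict V, frames {W,F,C,K}
pos 14: V → fault, evict K, frames {W,F,C,V}
At position 14, page K is evicted.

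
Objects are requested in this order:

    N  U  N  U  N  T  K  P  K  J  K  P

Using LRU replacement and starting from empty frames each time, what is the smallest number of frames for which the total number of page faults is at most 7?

f=1: 12 faults
f=2: 7 faults
f=3: 6 faults
f=4: 6 faults
f=5: 6 faults
f=6: 6 faults
Smallest f with faults ≤ 7 is 2.

2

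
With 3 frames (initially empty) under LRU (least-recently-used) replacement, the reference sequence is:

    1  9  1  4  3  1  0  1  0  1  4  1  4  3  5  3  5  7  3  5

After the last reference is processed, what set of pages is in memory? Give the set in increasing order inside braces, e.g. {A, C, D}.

1: miss, frames (1)
9: miss, frames (1 9)
1: hit
4: miss, frames (9 1 4)
3: miss, evict 9, frames (1 4 3)
1: hit
0: miss, evict 4, frames (3 1 0)
1: hit
0: hit
1: hit
4: miss, evict 3, frames (0 1 4)
1: hit
4: hit
3: miss, evict 0, frames (1 4 3)
5: miss, evict 1, frames (4 3 5)
3: hit
5: hit
7: miss, evict 4, frames (3 5 7)
3: hit
5: hit

{3, 5, 7}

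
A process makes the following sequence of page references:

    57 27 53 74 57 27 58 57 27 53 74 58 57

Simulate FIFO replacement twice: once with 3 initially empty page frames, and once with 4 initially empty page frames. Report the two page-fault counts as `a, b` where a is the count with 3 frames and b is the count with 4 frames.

10, 11

3 frames: F F F F F F F . . F F . F → 10 faults.
4 frames: F F F F . . F F F F F F F → 11 faults.
11 > 10: adding a frame increased faults — Belady's anomaly.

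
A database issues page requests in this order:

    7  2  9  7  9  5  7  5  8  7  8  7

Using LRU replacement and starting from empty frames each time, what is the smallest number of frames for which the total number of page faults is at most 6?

f=1: 12 faults
f=2: 8 faults
f=3: 5 faults
f=4: 5 faults
f=5: 5 faults
Smallest f with faults ≤ 6 is 3.

3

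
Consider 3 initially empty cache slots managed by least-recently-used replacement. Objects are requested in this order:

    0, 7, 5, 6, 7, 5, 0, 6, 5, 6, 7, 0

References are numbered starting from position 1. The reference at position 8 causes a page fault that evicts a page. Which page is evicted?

7

pos 1: 0: miss, frames {0}
pos 2: 7: miss, frames {0,7}
pos 3: 5: miss, frames {0,7,5}
pos 4: 6: miss, evict 0, frames {7,5,6}
pos 5: 7: hit
pos 6: 5: hit
pos 7: 0: miss, evict 6, frames {7,5,0}
pos 8: 6: miss, evict 7, frames {5,0,6}
At position 8, page 7 is evicted.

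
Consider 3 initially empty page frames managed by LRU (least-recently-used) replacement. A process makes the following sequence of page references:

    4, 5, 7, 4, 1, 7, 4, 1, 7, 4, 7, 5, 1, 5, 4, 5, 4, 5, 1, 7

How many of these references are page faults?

4 -> fault, frames (4)
5 -> fault, frames (4 5)
7 -> fault, frames (4 5 7)
4 -> hit
1 -> fault, evict 5, frames (7 4 1)
7 -> hit
4 -> hit
1 -> hit
7 -> hit
4 -> hit
7 -> hit
5 -> fault, evict 1, frames (4 7 5)
1 -> fault, evict 4, frames (7 5 1)
5 -> hit
4 -> fault, evict 7, frames (1 5 4)
5 -> hit
4 -> hit
5 -> hit
1 -> hit
7 -> fault, evict 4, frames (5 1 7)
Page faults: 8.

8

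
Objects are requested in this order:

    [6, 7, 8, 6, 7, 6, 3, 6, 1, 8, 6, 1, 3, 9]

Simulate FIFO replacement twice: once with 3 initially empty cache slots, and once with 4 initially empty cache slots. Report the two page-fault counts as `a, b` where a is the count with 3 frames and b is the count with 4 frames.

3 frames: F F F . . . F F F F . . F F → 9 faults.
4 frames: F F F . . . F . F . F . . F → 7 faults.
7 < 9: adding a frame reduced faults, as is typical.

9, 7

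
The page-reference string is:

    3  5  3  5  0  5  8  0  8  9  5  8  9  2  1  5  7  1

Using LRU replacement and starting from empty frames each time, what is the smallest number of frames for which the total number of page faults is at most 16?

2

f=1: 18 faults
f=2: 14 faults
f=3: 10 faults
f=4: 9 faults
f=5: 8 faults
f=6: 8 faults
f=7: 8 faults
f=8: 8 faults
Smallest f with faults ≤ 16 is 2.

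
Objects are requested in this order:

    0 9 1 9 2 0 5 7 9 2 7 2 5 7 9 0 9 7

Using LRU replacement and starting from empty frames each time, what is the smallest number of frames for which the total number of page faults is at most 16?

2

f=1: 18 faults
f=2: 15 faults
f=3: 12 faults
f=4: 9 faults
f=5: 6 faults
f=6: 6 faults
Smallest f with faults ≤ 16 is 2.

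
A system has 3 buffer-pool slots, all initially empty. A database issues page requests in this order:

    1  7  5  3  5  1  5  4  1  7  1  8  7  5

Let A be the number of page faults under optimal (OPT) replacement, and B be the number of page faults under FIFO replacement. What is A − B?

-2

Under OPT: F F F F . . . F . F . F . . → 7 faults.
Under FIFO: F F F F . F . F . F . F . F → 9 faults.
A − B = 7 − 9 = -2.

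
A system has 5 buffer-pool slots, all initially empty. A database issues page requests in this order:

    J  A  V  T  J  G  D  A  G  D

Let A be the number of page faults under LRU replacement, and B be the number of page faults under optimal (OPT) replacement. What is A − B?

Under LRU: F F F F . F F F . . → 7 faults.
Under OPT: F F F F . F F . . . → 6 faults.
A − B = 7 − 6 = 1.

1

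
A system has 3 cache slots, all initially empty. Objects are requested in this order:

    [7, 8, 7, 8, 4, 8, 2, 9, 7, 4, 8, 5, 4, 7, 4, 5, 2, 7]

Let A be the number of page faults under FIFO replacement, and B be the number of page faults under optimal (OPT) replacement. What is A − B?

Under FIFO: F F . . F . F F F F F F . F F . F . → 12 faults.
Under OPT: F F . . F . F F . . F F . . . . F . → 8 faults.
A − B = 12 − 8 = 4.

4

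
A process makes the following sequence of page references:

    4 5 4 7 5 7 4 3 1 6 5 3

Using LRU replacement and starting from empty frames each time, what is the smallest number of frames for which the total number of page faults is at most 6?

f=1: 12 faults
f=2: 10 faults
f=3: 8 faults
f=4: 7 faults
f=5: 7 faults
f=6: 6 faults
Smallest f with faults ≤ 6 is 6.

6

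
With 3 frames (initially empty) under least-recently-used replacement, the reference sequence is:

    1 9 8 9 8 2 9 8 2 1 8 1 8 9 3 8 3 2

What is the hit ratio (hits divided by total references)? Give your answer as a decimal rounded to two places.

1 -> fault, frames {1}
9 -> fault, frames {1,9}
8 -> fault, frames {1,9,8}
9 -> hit
8 -> hit
2 -> fault, evict 1, frames {9,8,2}
9 -> hit
8 -> hit
2 -> hit
1 -> fault, evict 9, frames {8,2,1}
8 -> hit
1 -> hit
8 -> hit
9 -> fault, evict 2, frames {1,8,9}
3 -> fault, evict 1, frames {8,9,3}
8 -> hit
3 -> hit
2 -> fault, evict 9, frames {8,3,2}
Hits: 10 of 18 references → 10/18 = 0.5556.

0.56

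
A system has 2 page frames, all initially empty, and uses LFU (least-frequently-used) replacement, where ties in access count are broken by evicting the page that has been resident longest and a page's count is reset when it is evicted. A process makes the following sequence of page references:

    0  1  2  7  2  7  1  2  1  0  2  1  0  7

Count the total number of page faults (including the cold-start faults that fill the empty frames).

11

0 -> miss, frames [0]
1 -> miss, frames [0, 1]
2 -> miss, evict 0, frames [1, 2]
7 -> miss, evict 1, frames [2, 7]
2 -> hit
7 -> hit
1 -> miss, evict 2, frames [7, 1]
2 -> miss, evict 1, frames [7, 2]
1 -> miss, evict 2, frames [7, 1]
0 -> miss, evict 1, frames [7, 0]
2 -> miss, evict 0, frames [7, 2]
1 -> miss, evict 2, frames [7, 1]
0 -> miss, evict 1, frames [7, 0]
7 -> hit
Page faults: 11.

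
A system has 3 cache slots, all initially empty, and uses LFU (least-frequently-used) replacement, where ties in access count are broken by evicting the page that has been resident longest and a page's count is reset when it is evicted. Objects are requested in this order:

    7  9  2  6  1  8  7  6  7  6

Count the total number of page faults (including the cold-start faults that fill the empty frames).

7 -> fault, frames {7}
9 -> fault, frames {7,9}
2 -> fault, frames {7,9,2}
6 -> fault, evict 7, frames {9,2,6}
1 -> fault, evict 9, frames {2,6,1}
8 -> fault, evict 2, frames {6,1,8}
7 -> fault, evict 6, frames {1,8,7}
6 -> fault, evict 1, frames {8,7,6}
7 -> hit
6 -> hit
Page faults: 8.

8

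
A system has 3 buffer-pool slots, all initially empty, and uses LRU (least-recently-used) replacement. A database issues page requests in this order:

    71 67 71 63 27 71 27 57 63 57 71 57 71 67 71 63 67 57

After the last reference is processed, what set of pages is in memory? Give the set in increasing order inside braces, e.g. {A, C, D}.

71 -> fault, frames [71]
67 -> fault, frames [71, 67]
71 -> hit
63 -> fault, frames [67, 71, 63]
27 -> fault, evict 67, frames [71, 63, 27]
71 -> hit
27 -> hit
57 -> fault, evict 63, frames [71, 27, 57]
63 -> fault, evict 71, frames [27, 57, 63]
57 -> hit
71 -> fault, evict 27, frames [63, 57, 71]
57 -> hit
71 -> hit
67 -> fault, evict 63, frames [57, 71, 67]
71 -> hit
63 -> fault, evict 57, frames [67, 71, 63]
67 -> hit
57 -> fault, evict 71, frames [63, 67, 57]

{57, 63, 67}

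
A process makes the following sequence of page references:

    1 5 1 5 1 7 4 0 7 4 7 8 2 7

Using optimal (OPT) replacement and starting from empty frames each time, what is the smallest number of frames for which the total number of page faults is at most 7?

3

f=1: 14 faults
f=2: 8 faults
f=3: 7 faults
f=4: 7 faults
f=5: 7 faults
f=6: 7 faults
f=7: 7 faults
Smallest f with faults ≤ 7 is 3.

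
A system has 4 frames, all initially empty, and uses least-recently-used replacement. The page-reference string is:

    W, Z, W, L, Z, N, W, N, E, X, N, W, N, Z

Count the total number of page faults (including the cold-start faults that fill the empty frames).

W → miss, frames {W}
Z → miss, frames {W,Z}
W → hit
L → miss, frames {Z,W,L}
Z → hit
N → miss, frames {W,L,Z,N}
W → hit
N → hit
E → miss, evict L, frames {Z,W,N,E}
X → miss, evict Z, frames {W,N,E,X}
N → hit
W → hit
N → hit
Z → miss, evict E, frames {X,W,N,Z}
Page faults: 7.

7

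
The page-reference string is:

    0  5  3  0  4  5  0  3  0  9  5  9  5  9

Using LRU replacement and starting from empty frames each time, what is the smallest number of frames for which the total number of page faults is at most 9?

3

f=1: 14 faults
f=2: 10 faults
f=3: 8 faults
f=4: 5 faults
f=5: 5 faults
Smallest f with faults ≤ 9 is 3.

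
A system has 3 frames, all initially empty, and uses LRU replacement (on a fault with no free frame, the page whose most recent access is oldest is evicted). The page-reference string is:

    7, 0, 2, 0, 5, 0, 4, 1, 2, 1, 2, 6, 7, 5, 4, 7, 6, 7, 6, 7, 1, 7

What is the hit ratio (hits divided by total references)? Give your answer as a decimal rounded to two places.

0.41

7: fault, frames [7]
0: fault, frames [7, 0]
2: fault, frames [7, 0, 2]
0: hit
5: fault, evict 7, frames [2, 0, 5]
0: hit
4: fault, evict 2, frames [5, 0, 4]
1: fault, evict 5, frames [0, 4, 1]
2: fault, evict 0, frames [4, 1, 2]
1: hit
2: hit
6: fault, evict 4, frames [1, 2, 6]
7: fault, evict 1, frames [2, 6, 7]
5: fault, evict 2, frames [6, 7, 5]
4: fault, evict 6, frames [7, 5, 4]
7: hit
6: fault, evict 5, frames [4, 7, 6]
7: hit
6: hit
7: hit
1: fault, evict 4, frames [6, 7, 1]
7: hit
Hits: 9 of 22 references → 9/22 = 0.4091.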